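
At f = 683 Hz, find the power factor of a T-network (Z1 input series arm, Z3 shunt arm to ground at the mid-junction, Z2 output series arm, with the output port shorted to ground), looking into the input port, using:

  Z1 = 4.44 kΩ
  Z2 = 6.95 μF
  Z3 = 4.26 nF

Step 1 — Angular frequency: ω = 2π·f = 2π·683 = 4291 rad/s.
Step 2 — Component impedances:
  Z1: Z = R = 4440 Ω
  Z2: Z = 1/(jωC) = -j/(ω·C) = 0 - j33.53 Ω
  Z3: Z = 1/(jωC) = -j/(ω·C) = 0 - j5.47e+04 Ω
Step 3 — With the output port shorted to ground, the output series arm Z2 runs from the junction to ground; the shunt arm Z3 also runs from the junction to ground. They appear in parallel: Z3 || Z2 = 0 - j33.51 Ω.
Step 4 — Series with input arm Z1: Z_in = Z1 + (Z3 || Z2) = 4440 - j33.51 Ω = 4440∠-0.4° Ω.
Step 5 — Power factor: PF = cos(φ) = Re(Z)/|Z| = 4440/4440 = 1.
Step 6 — Type: Im(Z) = -33.51 ⇒ leading (phase φ = -0.4°).

PF = 1 (leading, φ = -0.4°)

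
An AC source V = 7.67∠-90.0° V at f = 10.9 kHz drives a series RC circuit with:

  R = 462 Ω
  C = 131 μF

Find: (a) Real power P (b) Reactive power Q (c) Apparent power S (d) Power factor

Step 1 — Angular frequency: ω = 2π·f = 2π·1.09e+04 = 6.849e+04 rad/s.
Step 2 — Component impedances:
  R: Z = R = 462 Ω
  C: Z = 1/(jωC) = -j/(ω·C) = 0 - j0.1115 Ω
Step 3 — Series combination: Z_total = R + C = 462 - j0.1115 Ω = 462∠-0.0° Ω.
Step 4 — Source phasor: V = 7.67∠-90.0° V = 0 - j7.67 V.
Step 5 — Current: I = V / Z = 4.005e-06 - j0.0166 A = 0.0166∠-90.0° A.
Step 6 — Complex power: S = V·I* = 0.1273 - j3.072e-05 VA.
Step 7 — Real power: P = Re(S) = 0.1273 W.
Step 8 — Reactive power: Q = Im(S) = -3.072e-05 VAR.
Step 9 — Apparent power: |S| = 0.1273 VA.
Step 10 — Power factor: PF = P/|S| = 1 (leading).

(a) P = 0.1273 W  (b) Q = -3.072e-05 VAR  (c) S = 0.1273 VA  (d) PF = 1 (leading)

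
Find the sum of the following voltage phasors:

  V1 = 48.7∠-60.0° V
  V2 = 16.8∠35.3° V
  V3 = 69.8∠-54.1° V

Step 1 — Convert each phasor to rectangular form:
  V1 = 48.7·(cos(-60.0°) + j·sin(-60.0°)) = 24.35 - j42.18 V
  V2 = 16.8·(cos(35.3°) + j·sin(35.3°)) = 13.71 + j9.708 V
  V3 = 69.8·(cos(-54.1°) + j·sin(-54.1°)) = 40.93 - j56.54 V
Step 2 — Sum components: V_total = 78.99 - j89.01 V.
Step 3 — Convert to polar: |V_total| = 119 V, ∠V_total = -48.4°.

V_total = 119∠-48.4° V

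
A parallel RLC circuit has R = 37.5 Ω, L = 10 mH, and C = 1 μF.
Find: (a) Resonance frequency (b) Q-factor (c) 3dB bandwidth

Step 1 — Resonance: ω₀ = 1/√(LC) = 1/√(0.01·1e-06) = 1e+04 rad/s.
Step 2 — f₀ = ω₀/(2π) = 1592 Hz.
Step 3 — Parallel Q: Q = R/(ω₀L) = 37.5/(1e+04·0.01) = 0.375.
Step 4 — Bandwidth: Δω = ω₀/Q = 2.667e+04 rad/s; BW = Δω/(2π) = 4244 Hz.

(a) f₀ = 1592 Hz  (b) Q = 0.375  (c) BW = 4244 Hz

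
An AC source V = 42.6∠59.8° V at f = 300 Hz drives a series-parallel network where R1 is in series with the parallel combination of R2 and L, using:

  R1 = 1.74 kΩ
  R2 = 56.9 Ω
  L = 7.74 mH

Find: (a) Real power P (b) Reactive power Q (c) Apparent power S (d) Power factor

Step 1 — Angular frequency: ω = 2π·f = 2π·300 = 1885 rad/s.
Step 2 — Component impedances:
  R1: Z = R = 1740 Ω
  R2: Z = R = 56.9 Ω
  L: Z = jωL = j·1885·0.00774 = 0 + j14.59 Ω
Step 3 — Parallel branch: R2 || L = 1/(1/R2 + 1/L) = 3.51 + j13.69 Ω.
Step 4 — Series with R1: Z_total = R1 + (R2 || L) = 1744 + j13.69 Ω = 1744∠0.4° Ω.
Step 5 — Source phasor: V = 42.6∠59.8° V = 21.43 + j36.82 V.
Step 6 — Current: I = V / Z = 0.01246 + j0.02102 A = 0.02443∠59.4° A.
Step 7 — Complex power: S = V·I* = 1.041 + j0.008172 VA.
Step 8 — Real power: P = Re(S) = 1.041 W.
Step 9 — Reactive power: Q = Im(S) = 0.008172 VAR.
Step 10 — Apparent power: |S| = 1.041 VA.
Step 11 — Power factor: PF = P/|S| = 1 (lagging).

(a) P = 1.041 W  (b) Q = 0.008172 VAR  (c) S = 1.041 VA  (d) PF = 1 (lagging)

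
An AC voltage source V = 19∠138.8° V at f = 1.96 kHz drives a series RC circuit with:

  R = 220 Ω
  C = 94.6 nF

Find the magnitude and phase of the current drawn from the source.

Step 1 — Angular frequency: ω = 2π·f = 2π·1960 = 1.232e+04 rad/s.
Step 2 — Component impedances:
  R: Z = R = 220 Ω
  C: Z = 1/(jωC) = -j/(ω·C) = 0 - j858.4 Ω
Step 3 — Series combination: Z_total = R + C = 220 - j858.4 Ω = 886.1∠-75.6° Ω.
Step 4 — Source phasor: V = 19∠138.8° V = -14.3 + j12.52 V.
Step 5 — Ohm's law: I = V / Z_total = (-14.3 + j12.52) / (220 - j858.4) = -0.01769 - j0.01212 A.
Step 6 — Convert to polar: |I| = 0.02144 A, ∠I = -145.6°.

I = 0.02144∠-145.6° A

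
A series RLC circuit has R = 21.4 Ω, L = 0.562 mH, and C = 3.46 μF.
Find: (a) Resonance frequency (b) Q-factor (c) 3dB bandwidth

Step 1 — Resonance condition Im(Z)=0 gives ω₀ = 1/√(LC).
Step 2 — ω₀ = 1/√(0.000562·3.46e-06) = 2.268e+04 rad/s.
Step 3 — f₀ = ω₀/(2π) = 3609 Hz.
Step 4 — Series Q: Q = ω₀L/R = 2.268e+04·0.000562/21.4 = 0.5955.
Step 5 — 3dB bandwidth: Δω = ω₀/Q = 3.808e+04 rad/s; BW = Δω/(2π) = 6060 Hz.

(a) f₀ = 3609 Hz  (b) Q = 0.5955  (c) BW = 6060 Hz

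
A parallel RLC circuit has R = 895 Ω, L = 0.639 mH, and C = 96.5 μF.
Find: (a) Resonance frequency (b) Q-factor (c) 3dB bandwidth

Step 1 — Resonance: ω₀ = 1/√(LC) = 1/√(0.000639·9.65e-05) = 4027 rad/s.
Step 2 — f₀ = ω₀/(2π) = 640.9 Hz.
Step 3 — Parallel Q: Q = R/(ω₀L) = 895/(4027·0.000639) = 347.8.
Step 4 — Bandwidth: Δω = ω₀/Q = 11.58 rad/s; BW = Δω/(2π) = 1.843 Hz.

(a) f₀ = 640.9 Hz  (b) Q = 347.8  (c) BW = 1.843 Hz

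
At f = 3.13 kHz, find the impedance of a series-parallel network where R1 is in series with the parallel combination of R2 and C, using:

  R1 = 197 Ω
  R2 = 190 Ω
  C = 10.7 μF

Step 1 — Angular frequency: ω = 2π·f = 2π·3130 = 1.967e+04 rad/s.
Step 2 — Component impedances:
  R1: Z = R = 197 Ω
  R2: Z = R = 190 Ω
  C: Z = 1/(jωC) = -j/(ω·C) = 0 - j4.752 Ω
Step 3 — Parallel branch: R2 || C = 1/(1/R2 + 1/C) = 0.1188 - j4.749 Ω.
Step 4 — Series with R1: Z_total = R1 + (R2 || C) = 197.1 - j4.749 Ω = 197.2∠-1.4° Ω.

Z = 197.1 - j4.749 Ω = 197.2∠-1.4° Ω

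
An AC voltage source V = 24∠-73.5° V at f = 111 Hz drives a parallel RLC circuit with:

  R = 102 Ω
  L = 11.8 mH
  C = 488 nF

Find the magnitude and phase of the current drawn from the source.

Step 1 — Angular frequency: ω = 2π·f = 2π·111 = 697.4 rad/s.
Step 2 — Component impedances:
  R: Z = R = 102 Ω
  L: Z = jωL = j·697.4·0.0118 = 0 + j8.23 Ω
  C: Z = 1/(jωC) = -j/(ω·C) = 0 - j2938 Ω
Step 3 — Parallel combination: 1/Z_total = 1/R + 1/L + 1/C; Z_total = 0.6634 + j8.199 Ω = 8.226∠85.4° Ω.
Step 4 — Source phasor: V = 24∠-73.5° V = 6.816 - j23.01 V.
Step 5 — Ohm's law: I = V / Z_total = (6.816 - j23.01) / (0.6634 + j8.199) = -2.722 - j1.052 A.
Step 6 — Convert to polar: |I| = 2.918 A, ∠I = -158.9°.

I = 2.918∠-158.9° A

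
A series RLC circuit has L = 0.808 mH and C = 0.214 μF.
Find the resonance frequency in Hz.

Step 1 — Resonance condition Im(Z)=0 gives ω₀ = 1/√(LC).
Step 2 — ω₀ = 1/√(0.000808·2.14e-07) = 7.605e+04 rad/s.
Step 3 — f₀ = ω₀/(2π) = 1.21e+04 Hz.

f₀ = 1.21e+04 Hz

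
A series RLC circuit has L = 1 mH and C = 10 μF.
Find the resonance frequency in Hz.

Step 1 — Resonance condition Im(Z)=0 gives ω₀ = 1/√(LC).
Step 2 — ω₀ = 1/√(0.001·1e-05) = 1e+04 rad/s.
Step 3 — f₀ = ω₀/(2π) = 1592 Hz.

f₀ = 1592 Hz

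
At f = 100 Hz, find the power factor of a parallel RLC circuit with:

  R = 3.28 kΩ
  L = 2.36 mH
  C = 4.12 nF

Step 1 — Angular frequency: ω = 2π·f = 2π·100 = 628.3 rad/s.
Step 2 — Component impedances:
  R: Z = R = 3280 Ω
  L: Z = jωL = j·628.3·0.00236 = 0 + j1.483 Ω
  C: Z = 1/(jωC) = -j/(ω·C) = 0 - j3.863e+05 Ω
Step 3 — Parallel combination: 1/Z_total = 1/R + 1/L + 1/C; Z_total = 0.0006704 + j1.483 Ω = 1.483∠90.0° Ω.
Step 4 — Power factor: PF = cos(φ) = Re(Z)/|Z| = 0.0006704/1.483 = 0.0004521.
Step 5 — Type: Im(Z) = 1.483 ⇒ lagging (phase φ = 90.0°).

PF = 0.0004521 (lagging, φ = 90.0°)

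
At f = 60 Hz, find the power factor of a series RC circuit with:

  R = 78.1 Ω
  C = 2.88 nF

Step 1 — Angular frequency: ω = 2π·f = 2π·60 = 377 rad/s.
Step 2 — Component impedances:
  R: Z = R = 78.1 Ω
  C: Z = 1/(jωC) = -j/(ω·C) = 0 - j9.21e+05 Ω
Step 3 — Series combination: Z_total = R + C = 78.1 - j9.21e+05 Ω = 9.21e+05∠-90.0° Ω.
Step 4 — Power factor: PF = cos(φ) = Re(Z)/|Z| = 78.1/9.21e+05 = 8.48e-05.
Step 5 — Type: Im(Z) = -9.21e+05 ⇒ leading (phase φ = -90.0°).

PF = 8.48e-05 (leading, φ = -90.0°)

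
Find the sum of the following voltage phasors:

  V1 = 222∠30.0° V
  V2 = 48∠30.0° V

Step 1 — Convert each phasor to rectangular form:
  V1 = 222·(cos(30.0°) + j·sin(30.0°)) = 192.3 + j111 V
  V2 = 48·(cos(30.0°) + j·sin(30.0°)) = 41.57 + j24 V
Step 2 — Sum components: V_total = 233.8 + j135 V.
Step 3 — Convert to polar: |V_total| = 270 V, ∠V_total = 30.0°.

V_total = 270∠30.0° V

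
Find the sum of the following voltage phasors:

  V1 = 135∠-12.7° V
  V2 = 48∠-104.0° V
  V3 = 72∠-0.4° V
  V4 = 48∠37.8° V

Step 1 — Convert each phasor to rectangular form:
  V1 = 135·(cos(-12.7°) + j·sin(-12.7°)) = 131.7 - j29.68 V
  V2 = 48·(cos(-104.0°) + j·sin(-104.0°)) = -11.61 - j46.57 V
  V3 = 72·(cos(-0.4°) + j·sin(-0.4°)) = 72 - j0.5027 V
  V4 = 48·(cos(37.8°) + j·sin(37.8°)) = 37.93 + j29.42 V
Step 2 — Sum components: V_total = 230 - j47.34 V.
Step 3 — Convert to polar: |V_total| = 234.8 V, ∠V_total = -11.6°.

V_total = 234.8∠-11.6° V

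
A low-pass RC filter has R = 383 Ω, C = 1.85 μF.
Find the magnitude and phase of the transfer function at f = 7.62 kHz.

Step 1 — Angular frequency: ω = 2π·7620 = 4.788e+04 rad/s.
Step 2 — Transfer function: H(jω) = 1/(1 + jωRC).
Step 3 — Denominator: 1 + jωRC = 1 + j·4.788e+04·383·1.85e-06 = 1 + j33.92.
Step 4 — H = 0.0008682 - j0.02945.
Step 5 — Magnitude: |H| = 0.02946 (-30.6 dB); phase: φ = -88.3°.

|H| = 0.02946 (-30.6 dB), φ = -88.3°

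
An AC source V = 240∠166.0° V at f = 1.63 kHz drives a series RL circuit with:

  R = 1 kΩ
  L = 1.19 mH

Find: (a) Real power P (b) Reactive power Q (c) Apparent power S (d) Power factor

Step 1 — Angular frequency: ω = 2π·f = 2π·1630 = 1.024e+04 rad/s.
Step 2 — Component impedances:
  R: Z = R = 1000 Ω
  L: Z = jωL = j·1.024e+04·0.00119 = 0 + j12.19 Ω
Step 3 — Series combination: Z_total = R + L = 1000 + j12.19 Ω = 1000∠0.7° Ω.
Step 4 — Source phasor: V = 240∠166.0° V = -232.9 + j58.06 V.
Step 5 — Current: I = V / Z = -0.2321 + j0.06089 A = 0.24∠165.3° A.
Step 6 — Complex power: S = V·I* = 57.59 + j0.7019 VA.
Step 7 — Real power: P = Re(S) = 57.59 W.
Step 8 — Reactive power: Q = Im(S) = 0.7019 VAR.
Step 9 — Apparent power: |S| = 57.6 VA.
Step 10 — Power factor: PF = P/|S| = 0.9999 (lagging).

(a) P = 57.59 W  (b) Q = 0.7019 VAR  (c) S = 57.6 VA  (d) PF = 0.9999 (lagging)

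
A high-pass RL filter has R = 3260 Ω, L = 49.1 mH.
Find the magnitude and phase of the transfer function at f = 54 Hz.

Step 1 — Angular frequency: ω = 2π·54 = 339.3 rad/s.
Step 2 — Transfer function: H(jω) = jωL/(R + jωL).
Step 3 — Numerator jωL = j·16.66; denominator R + jωL = 3260 + j16.66.
Step 4 — H = 2.611e-05 + j0.00511.
Step 5 — Magnitude: |H| = 0.00511 (-45.8 dB); phase: φ = 89.7°.

|H| = 0.00511 (-45.8 dB), φ = 89.7°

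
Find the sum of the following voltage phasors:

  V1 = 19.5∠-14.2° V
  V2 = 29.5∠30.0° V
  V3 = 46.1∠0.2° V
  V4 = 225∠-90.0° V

Step 1 — Convert each phasor to rectangular form:
  V1 = 19.5·(cos(-14.2°) + j·sin(-14.2°)) = 18.9 - j4.783 V
  V2 = 29.5·(cos(30.0°) + j·sin(30.0°)) = 25.55 + j14.75 V
  V3 = 46.1·(cos(0.2°) + j·sin(0.2°)) = 46.1 + j0.1609 V
  V4 = 225·(cos(-90.0°) + j·sin(-90.0°)) = 0 - j225 V
Step 2 — Sum components: V_total = 90.55 - j214.9 V.
Step 3 — Convert to polar: |V_total| = 233.2 V, ∠V_total = -67.1°.

V_total = 233.2∠-67.1° V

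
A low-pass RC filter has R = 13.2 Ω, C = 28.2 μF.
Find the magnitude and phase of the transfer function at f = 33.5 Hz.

Step 1 — Angular frequency: ω = 2π·33.5 = 210.5 rad/s.
Step 2 — Transfer function: H(jω) = 1/(1 + jωRC).
Step 3 — Denominator: 1 + jωRC = 1 + j·210.5·13.2·2.82e-05 = 1 + j0.07835.
Step 4 — H = 0.9939 - j0.07787.
Step 5 — Magnitude: |H| = 0.9969 (-0.0 dB); phase: φ = -4.5°.

|H| = 0.9969 (-0.0 dB), φ = -4.5°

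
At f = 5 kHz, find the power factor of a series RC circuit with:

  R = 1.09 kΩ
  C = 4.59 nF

Step 1 — Angular frequency: ω = 2π·f = 2π·5000 = 3.142e+04 rad/s.
Step 2 — Component impedances:
  R: Z = R = 1090 Ω
  C: Z = 1/(jωC) = -j/(ω·C) = 0 - j6935 Ω
Step 3 — Series combination: Z_total = R + C = 1090 - j6935 Ω = 7020∠-81.1° Ω.
Step 4 — Power factor: PF = cos(φ) = Re(Z)/|Z| = 1090/7020 = 0.1553.
Step 5 — Type: Im(Z) = -6935 ⇒ leading (phase φ = -81.1°).

PF = 0.1553 (leading, φ = -81.1°)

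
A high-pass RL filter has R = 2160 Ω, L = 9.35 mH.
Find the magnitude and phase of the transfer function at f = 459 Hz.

Step 1 — Angular frequency: ω = 2π·459 = 2884 rad/s.
Step 2 — Transfer function: H(jω) = jωL/(R + jωL).
Step 3 — Numerator jωL = j·26.97; denominator R + jωL = 2160 + j26.97.
Step 4 — H = 0.0001558 + j0.01248.
Step 5 — Magnitude: |H| = 0.01248 (-38.1 dB); phase: φ = 89.3°.

|H| = 0.01248 (-38.1 dB), φ = 89.3°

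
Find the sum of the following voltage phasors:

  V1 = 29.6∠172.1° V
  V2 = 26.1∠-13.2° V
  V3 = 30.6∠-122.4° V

Step 1 — Convert each phasor to rectangular form:
  V1 = 29.6·(cos(172.1°) + j·sin(172.1°)) = -29.32 + j4.068 V
  V2 = 26.1·(cos(-13.2°) + j·sin(-13.2°)) = 25.41 - j5.96 V
  V3 = 30.6·(cos(-122.4°) + j·sin(-122.4°)) = -16.4 - j25.84 V
Step 2 — Sum components: V_total = -20.3 - j27.73 V.
Step 3 — Convert to polar: |V_total| = 34.37 V, ∠V_total = -126.2°.

V_total = 34.37∠-126.2° V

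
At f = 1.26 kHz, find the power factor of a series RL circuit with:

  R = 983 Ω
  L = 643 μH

Step 1 — Angular frequency: ω = 2π·f = 2π·1260 = 7917 rad/s.
Step 2 — Component impedances:
  R: Z = R = 983 Ω
  L: Z = jωL = j·7917·0.000643 = 0 + j5.091 Ω
Step 3 — Series combination: Z_total = R + L = 983 + j5.091 Ω = 983∠0.3° Ω.
Step 4 — Power factor: PF = cos(φ) = Re(Z)/|Z| = 983/983 = 1.
Step 5 — Type: Im(Z) = 5.091 ⇒ lagging (phase φ = 0.3°).

PF = 1 (lagging, φ = 0.3°)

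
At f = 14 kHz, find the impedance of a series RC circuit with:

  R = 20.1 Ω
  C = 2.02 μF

Step 1 — Angular frequency: ω = 2π·f = 2π·1.4e+04 = 8.796e+04 rad/s.
Step 2 — Component impedances:
  R: Z = R = 20.1 Ω
  C: Z = 1/(jωC) = -j/(ω·C) = 0 - j5.628 Ω
Step 3 — Series combination: Z_total = R + C = 20.1 - j5.628 Ω = 20.87∠-15.6° Ω.

Z = 20.1 - j5.628 Ω = 20.87∠-15.6° Ω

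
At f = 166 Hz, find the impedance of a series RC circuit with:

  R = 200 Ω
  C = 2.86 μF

Step 1 — Angular frequency: ω = 2π·f = 2π·166 = 1043 rad/s.
Step 2 — Component impedances:
  R: Z = R = 200 Ω
  C: Z = 1/(jωC) = -j/(ω·C) = 0 - j335.2 Ω
Step 3 — Series combination: Z_total = R + C = 200 - j335.2 Ω = 390.4∠-59.2° Ω.

Z = 200 - j335.2 Ω = 390.4∠-59.2° Ω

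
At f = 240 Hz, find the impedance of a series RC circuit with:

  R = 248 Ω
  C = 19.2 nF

Step 1 — Angular frequency: ω = 2π·f = 2π·240 = 1508 rad/s.
Step 2 — Component impedances:
  R: Z = R = 248 Ω
  C: Z = 1/(jωC) = -j/(ω·C) = 0 - j3.454e+04 Ω
Step 3 — Series combination: Z_total = R + C = 248 - j3.454e+04 Ω = 3.454e+04∠-89.6° Ω.

Z = 248 - j3.454e+04 Ω = 3.454e+04∠-89.6° Ω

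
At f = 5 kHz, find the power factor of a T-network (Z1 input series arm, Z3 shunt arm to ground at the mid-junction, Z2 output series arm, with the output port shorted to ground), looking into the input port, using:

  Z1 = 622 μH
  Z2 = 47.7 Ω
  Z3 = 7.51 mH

Step 1 — Angular frequency: ω = 2π·f = 2π·5000 = 3.142e+04 rad/s.
Step 2 — Component impedances:
  Z1: Z = jωL = j·3.142e+04·0.000622 = 0 + j19.54 Ω
  Z2: Z = R = 47.7 Ω
  Z3: Z = jωL = j·3.142e+04·0.00751 = 0 + j235.9 Ω
Step 3 — With the output port shorted to ground, the output series arm Z2 runs from the junction to ground; the shunt arm Z3 also runs from the junction to ground. They appear in parallel: Z3 || Z2 = 45.83 + j9.265 Ω.
Step 4 — Series with input arm Z1: Z_in = Z1 + (Z3 || Z2) = 45.83 + j28.81 Ω = 54.13∠32.2° Ω.
Step 5 — Power factor: PF = cos(φ) = Re(Z)/|Z| = 45.827/54.128 = 0.8466.
Step 6 — Type: Im(Z) = 28.81 ⇒ lagging (phase φ = 32.2°).

PF = 0.8466 (lagging, φ = 32.2°)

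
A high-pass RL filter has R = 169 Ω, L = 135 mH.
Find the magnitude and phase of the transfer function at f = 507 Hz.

Step 1 — Angular frequency: ω = 2π·507 = 3186 rad/s.
Step 2 — Transfer function: H(jω) = jωL/(R + jωL).
Step 3 — Numerator jωL = j·430.1; denominator R + jωL = 169 + j430.1.
Step 4 — H = 0.8662 + j0.3404.
Step 5 — Magnitude: |H| = 0.9307 (-0.6 dB); phase: φ = 21.5°.

|H| = 0.9307 (-0.6 dB), φ = 21.5°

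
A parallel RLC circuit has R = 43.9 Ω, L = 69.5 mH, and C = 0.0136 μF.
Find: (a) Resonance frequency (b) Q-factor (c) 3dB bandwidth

Step 1 — Resonance: ω₀ = 1/√(LC) = 1/√(0.0695·1.36e-08) = 3.253e+04 rad/s.
Step 2 — f₀ = ω₀/(2π) = 5177 Hz.
Step 3 — Parallel Q: Q = R/(ω₀L) = 43.9/(3.253e+04·0.0695) = 0.01942.
Step 4 — Bandwidth: Δω = ω₀/Q = 1.675e+06 rad/s; BW = Δω/(2π) = 2.666e+05 Hz.

(a) f₀ = 5177 Hz  (b) Q = 0.01942  (c) BW = 2.666e+05 Hz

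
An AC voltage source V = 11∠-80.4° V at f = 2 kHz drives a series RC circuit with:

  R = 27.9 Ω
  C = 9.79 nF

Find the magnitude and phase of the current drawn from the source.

Step 1 — Angular frequency: ω = 2π·f = 2π·2000 = 1.257e+04 rad/s.
Step 2 — Component impedances:
  R: Z = R = 27.9 Ω
  C: Z = 1/(jωC) = -j/(ω·C) = 0 - j8128 Ω
Step 3 — Series combination: Z_total = R + C = 27.9 - j8128 Ω = 8128∠-89.8° Ω.
Step 4 — Source phasor: V = 11∠-80.4° V = 1.834 - j10.85 V.
Step 5 — Ohm's law: I = V / Z_total = (1.834 - j10.85) / (27.9 - j8128) = 0.001335 + j0.0002211 A.
Step 6 — Convert to polar: |I| = 0.001353 A, ∠I = 9.4°.

I = 0.001353∠9.4° A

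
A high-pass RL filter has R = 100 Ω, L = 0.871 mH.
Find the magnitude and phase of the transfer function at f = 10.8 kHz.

Step 1 — Angular frequency: ω = 2π·1.08e+04 = 6.786e+04 rad/s.
Step 2 — Transfer function: H(jω) = jωL/(R + jωL).
Step 3 — Numerator jωL = j·59.1; denominator R + jωL = 100 + j59.1.
Step 4 — H = 0.2589 + j0.438.
Step 5 — Magnitude: |H| = 0.5088 (-5.9 dB); phase: φ = 59.4°.

|H| = 0.5088 (-5.9 dB), φ = 59.4°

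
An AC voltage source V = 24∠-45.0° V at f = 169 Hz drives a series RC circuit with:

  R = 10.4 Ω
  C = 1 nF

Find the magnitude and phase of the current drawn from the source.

Step 1 — Angular frequency: ω = 2π·f = 2π·169 = 1062 rad/s.
Step 2 — Component impedances:
  R: Z = R = 10.4 Ω
  C: Z = 1/(jωC) = -j/(ω·C) = 0 - j9.417e+05 Ω
Step 3 — Series combination: Z_total = R + C = 10.4 - j9.417e+05 Ω = 9.417e+05∠-90.0° Ω.
Step 4 — Source phasor: V = 24∠-45.0° V = 16.97 - j16.97 V.
Step 5 — Ohm's law: I = V / Z_total = (16.97 - j16.97) / (10.4 - j9.417e+05) = 1.802e-05 + j1.802e-05 A.
Step 6 — Convert to polar: |I| = 2.548e-05 A, ∠I = 45.0°.

I = 2.548e-05∠45.0° A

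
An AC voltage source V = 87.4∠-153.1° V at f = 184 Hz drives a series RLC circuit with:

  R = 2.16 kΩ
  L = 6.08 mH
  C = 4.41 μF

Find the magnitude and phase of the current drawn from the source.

Step 1 — Angular frequency: ω = 2π·f = 2π·184 = 1156 rad/s.
Step 2 — Component impedances:
  R: Z = R = 2160 Ω
  L: Z = jωL = j·1156·0.00608 = 0 + j7.029 Ω
  C: Z = 1/(jωC) = -j/(ω·C) = 0 - j196.1 Ω
Step 3 — Series combination: Z_total = R + L + C = 2160 - j189.1 Ω = 2168∠-5.0° Ω.
Step 4 — Source phasor: V = 87.4∠-153.1° V = -77.94 - j39.54 V.
Step 5 — Ohm's law: I = V / Z_total = (-77.94 - j39.54) / (2160 - j189.1) = -0.03422 - j0.0213 A.
Step 6 — Convert to polar: |I| = 0.04031 A, ∠I = -148.1°.

I = 0.04031∠-148.1° A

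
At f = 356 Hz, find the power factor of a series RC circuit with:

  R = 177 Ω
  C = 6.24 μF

Step 1 — Angular frequency: ω = 2π·f = 2π·356 = 2237 rad/s.
Step 2 — Component impedances:
  R: Z = R = 177 Ω
  C: Z = 1/(jωC) = -j/(ω·C) = 0 - j71.64 Ω
Step 3 — Series combination: Z_total = R + C = 177 - j71.64 Ω = 191∠-22.0° Ω.
Step 4 — Power factor: PF = cos(φ) = Re(Z)/|Z| = 177/190.95 = 0.9269.
Step 5 — Type: Im(Z) = -71.64 ⇒ leading (phase φ = -22.0°).

PF = 0.9269 (leading, φ = -22.0°)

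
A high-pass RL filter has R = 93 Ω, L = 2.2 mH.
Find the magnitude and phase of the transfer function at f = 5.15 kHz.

Step 1 — Angular frequency: ω = 2π·5150 = 3.236e+04 rad/s.
Step 2 — Transfer function: H(jω) = jωL/(R + jωL).
Step 3 — Numerator jωL = j·71.19; denominator R + jωL = 93 + j71.19.
Step 4 — H = 0.3695 + j0.4827.
Step 5 — Magnitude: |H| = 0.6078 (-4.3 dB); phase: φ = 52.6°.

|H| = 0.6078 (-4.3 dB), φ = 52.6°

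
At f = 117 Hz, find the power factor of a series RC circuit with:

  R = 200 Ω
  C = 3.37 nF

Step 1 — Angular frequency: ω = 2π·f = 2π·117 = 735.1 rad/s.
Step 2 — Component impedances:
  R: Z = R = 200 Ω
  C: Z = 1/(jωC) = -j/(ω·C) = 0 - j4.036e+05 Ω
Step 3 — Series combination: Z_total = R + C = 200 - j4.036e+05 Ω = 4.036e+05∠-90.0° Ω.
Step 4 — Power factor: PF = cos(φ) = Re(Z)/|Z| = 200/4.036e+05 = 0.0004955.
Step 5 — Type: Im(Z) = -4.036e+05 ⇒ leading (phase φ = -90.0°).

PF = 0.0004955 (leading, φ = -90.0°)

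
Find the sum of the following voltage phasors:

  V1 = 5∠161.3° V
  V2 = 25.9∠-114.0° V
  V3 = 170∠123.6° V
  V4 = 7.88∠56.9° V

Step 1 — Convert each phasor to rectangular form:
  V1 = 5·(cos(161.3°) + j·sin(161.3°)) = -4.736 + j1.603 V
  V2 = 25.9·(cos(-114.0°) + j·sin(-114.0°)) = -10.53 - j23.66 V
  V3 = 170·(cos(123.6°) + j·sin(123.6°)) = -94.08 + j141.6 V
  V4 = 7.88·(cos(56.9°) + j·sin(56.9°)) = 4.303 + j6.601 V
Step 2 — Sum components: V_total = -105 + j126.1 V.
Step 3 — Convert to polar: |V_total| = 164.2 V, ∠V_total = 129.8°.

V_total = 164.2∠129.8° V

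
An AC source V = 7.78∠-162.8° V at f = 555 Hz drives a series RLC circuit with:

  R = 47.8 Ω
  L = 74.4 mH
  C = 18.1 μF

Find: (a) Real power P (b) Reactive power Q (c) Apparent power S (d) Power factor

Step 1 — Angular frequency: ω = 2π·f = 2π·555 = 3487 rad/s.
Step 2 — Component impedances:
  R: Z = R = 47.8 Ω
  L: Z = jωL = j·3487·0.0744 = 0 + j259.4 Ω
  C: Z = 1/(jωC) = -j/(ω·C) = 0 - j15.84 Ω
Step 3 — Series combination: Z_total = R + L + C = 47.8 + j243.6 Ω = 248.2∠78.9° Ω.
Step 4 — Source phasor: V = 7.78∠-162.8° V = -7.432 - j2.301 V.
Step 5 — Current: I = V / Z = -0.01486 + j0.02759 A = 0.03134∠118.3° A.
Step 6 — Complex power: S = V·I* = 0.04695 + j0.2393 VA.
Step 7 — Real power: P = Re(S) = 0.04695 W.
Step 8 — Reactive power: Q = Im(S) = 0.2393 VAR.
Step 9 — Apparent power: |S| = 0.2438 VA.
Step 10 — Power factor: PF = P/|S| = 0.1925 (lagging).

(a) P = 0.04695 W  (b) Q = 0.2393 VAR  (c) S = 0.2438 VA  (d) PF = 0.1925 (lagging)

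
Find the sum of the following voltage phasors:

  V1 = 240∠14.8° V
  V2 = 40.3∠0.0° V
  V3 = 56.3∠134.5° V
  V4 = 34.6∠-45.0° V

Step 1 — Convert each phasor to rectangular form:
  V1 = 240·(cos(14.8°) + j·sin(14.8°)) = 232 + j61.31 V
  V2 = 40.3·(cos(0.0°) + j·sin(0.0°)) = 40.3 V
  V3 = 56.3·(cos(134.5°) + j·sin(134.5°)) = -39.46 + j40.16 V
  V4 = 34.6·(cos(-45.0°) + j·sin(-45.0°)) = 24.47 - j24.47 V
Step 2 — Sum components: V_total = 257.3 + j77 V.
Step 3 — Convert to polar: |V_total| = 268.6 V, ∠V_total = 16.7°.

V_total = 268.6∠16.7° V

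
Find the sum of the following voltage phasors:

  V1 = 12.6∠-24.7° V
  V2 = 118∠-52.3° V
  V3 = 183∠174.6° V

Step 1 — Convert each phasor to rectangular form:
  V1 = 12.6·(cos(-24.7°) + j·sin(-24.7°)) = 11.45 - j5.265 V
  V2 = 118·(cos(-52.3°) + j·sin(-52.3°)) = 72.16 - j93.36 V
  V3 = 183·(cos(174.6°) + j·sin(174.6°)) = -182.2 + j17.22 V
Step 2 — Sum components: V_total = -98.58 - j81.41 V.
Step 3 — Convert to polar: |V_total| = 127.8 V, ∠V_total = -140.5°.

V_total = 127.8∠-140.5° V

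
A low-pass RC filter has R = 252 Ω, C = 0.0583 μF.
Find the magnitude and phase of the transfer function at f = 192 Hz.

Step 1 — Angular frequency: ω = 2π·192 = 1206 rad/s.
Step 2 — Transfer function: H(jω) = 1/(1 + jωRC).
Step 3 — Denominator: 1 + jωRC = 1 + j·1206·252·5.83e-08 = 1 + j0.01772.
Step 4 — H = 0.9997 - j0.01772.
Step 5 — Magnitude: |H| = 0.9998 (-0.0 dB); phase: φ = -1.0°.

|H| = 0.9998 (-0.0 dB), φ = -1.0°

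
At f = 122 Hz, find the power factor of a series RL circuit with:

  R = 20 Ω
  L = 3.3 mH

Step 1 — Angular frequency: ω = 2π·f = 2π·122 = 766.5 rad/s.
Step 2 — Component impedances:
  R: Z = R = 20 Ω
  L: Z = jωL = j·766.5·0.0033 = 0 + j2.53 Ω
Step 3 — Series combination: Z_total = R + L = 20 + j2.53 Ω = 20.16∠7.2° Ω.
Step 4 — Power factor: PF = cos(φ) = Re(Z)/|Z| = 20/20.16 = 0.9921.
Step 5 — Type: Im(Z) = 2.53 ⇒ lagging (phase φ = 7.2°).

PF = 0.9921 (lagging, φ = 7.2°)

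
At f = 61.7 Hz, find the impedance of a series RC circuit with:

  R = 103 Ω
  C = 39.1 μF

Step 1 — Angular frequency: ω = 2π·f = 2π·61.7 = 387.7 rad/s.
Step 2 — Component impedances:
  R: Z = R = 103 Ω
  C: Z = 1/(jωC) = -j/(ω·C) = 0 - j65.97 Ω
Step 3 — Series combination: Z_total = R + C = 103 - j65.97 Ω = 122.3∠-32.6° Ω.

Z = 103 - j65.97 Ω = 122.3∠-32.6° Ω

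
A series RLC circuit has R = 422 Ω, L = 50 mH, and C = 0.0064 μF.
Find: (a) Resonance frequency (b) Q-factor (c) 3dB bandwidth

Step 1 — Resonance condition Im(Z)=0 gives ω₀ = 1/√(LC).
Step 2 — ω₀ = 1/√(0.05·6.4e-09) = 5.59e+04 rad/s.
Step 3 — f₀ = ω₀/(2π) = 8897 Hz.
Step 4 — Series Q: Q = ω₀L/R = 5.59e+04·0.05/422 = 6.623.
Step 5 — 3dB bandwidth: Δω = ω₀/Q = 8440 rad/s; BW = Δω/(2π) = 1343 Hz.

(a) f₀ = 8897 Hz  (b) Q = 6.623  (c) BW = 1343 Hz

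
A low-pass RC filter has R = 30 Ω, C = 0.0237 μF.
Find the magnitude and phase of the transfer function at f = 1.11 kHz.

Step 1 — Angular frequency: ω = 2π·1110 = 6974 rad/s.
Step 2 — Transfer function: H(jω) = 1/(1 + jωRC).
Step 3 — Denominator: 1 + jωRC = 1 + j·6974·30·2.37e-08 = 1 + j0.004959.
Step 4 — H = 1 - j0.004959.
Step 5 — Magnitude: |H| = 1 (-0.0 dB); phase: φ = -0.3°.

|H| = 1 (-0.0 dB), φ = -0.3°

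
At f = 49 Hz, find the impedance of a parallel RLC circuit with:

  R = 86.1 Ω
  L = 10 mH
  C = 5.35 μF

Step 1 — Angular frequency: ω = 2π·f = 2π·49 = 307.9 rad/s.
Step 2 — Component impedances:
  R: Z = R = 86.1 Ω
  L: Z = jωL = j·307.9·0.01 = 0 + j3.079 Ω
  C: Z = 1/(jωC) = -j/(ω·C) = 0 - j607.1 Ω
Step 3 — Parallel combination: 1/Z_total = 1/R + 1/L + 1/C; Z_total = 0.1111 + j3.09 Ω = 3.092∠87.9° Ω.

Z = 0.1111 + j3.09 Ω = 3.092∠87.9° Ω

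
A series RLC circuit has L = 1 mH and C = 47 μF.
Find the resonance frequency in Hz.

Step 1 — Resonance condition Im(Z)=0 gives ω₀ = 1/√(LC).
Step 2 — ω₀ = 1/√(0.001·4.7e-05) = 4613 rad/s.
Step 3 — f₀ = ω₀/(2π) = 734.1 Hz.

f₀ = 734.1 Hz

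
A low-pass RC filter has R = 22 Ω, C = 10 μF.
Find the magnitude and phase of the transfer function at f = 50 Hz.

Step 1 — Angular frequency: ω = 2π·50 = 314.2 rad/s.
Step 2 — Transfer function: H(jω) = 1/(1 + jωRC).
Step 3 — Denominator: 1 + jωRC = 1 + j·314.2·22·1e-05 = 1 + j0.06912.
Step 4 — H = 0.9952 - j0.06879.
Step 5 — Magnitude: |H| = 0.9976 (-0.0 dB); phase: φ = -4.0°.

|H| = 0.9976 (-0.0 dB), φ = -4.0°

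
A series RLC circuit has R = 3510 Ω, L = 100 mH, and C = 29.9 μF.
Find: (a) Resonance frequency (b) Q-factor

Step 1 — Resonance condition Im(Z)=0 gives ω₀ = 1/√(LC).
Step 2 — ω₀ = 1/√(0.1·2.99e-05) = 578.3 rad/s.
Step 3 — f₀ = ω₀/(2π) = 92.04 Hz.
Step 4 — Series Q: Q = ω₀L/R = 578.3·0.1/3510 = 0.01648.

(a) f₀ = 92.04 Hz  (b) Q = 0.01648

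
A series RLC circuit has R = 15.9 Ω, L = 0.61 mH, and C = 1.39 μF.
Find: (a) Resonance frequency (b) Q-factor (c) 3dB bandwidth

Step 1 — Resonance: ω₀ = 1/√(LC) = 1/√(0.00061·1.39e-06) = 3.434e+04 rad/s.
Step 2 — f₀ = ω₀/(2π) = 5466 Hz.
Step 3 — Series Q: Q = ω₀L/R = 3.434e+04·0.00061/15.9 = 1.318.
Step 4 — Bandwidth: Δω = ω₀/Q = 2.607e+04 rad/s; BW = Δω/(2π) = 4148 Hz.

(a) f₀ = 5466 Hz  (b) Q = 1.318  (c) BW = 4148 Hz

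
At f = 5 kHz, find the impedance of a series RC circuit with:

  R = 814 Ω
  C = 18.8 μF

Step 1 — Angular frequency: ω = 2π·f = 2π·5000 = 3.142e+04 rad/s.
Step 2 — Component impedances:
  R: Z = R = 814 Ω
  C: Z = 1/(jωC) = -j/(ω·C) = 0 - j1.693 Ω
Step 3 — Series combination: Z_total = R + C = 814 - j1.693 Ω = 814∠-0.1° Ω.

Z = 814 - j1.693 Ω = 814∠-0.1° Ω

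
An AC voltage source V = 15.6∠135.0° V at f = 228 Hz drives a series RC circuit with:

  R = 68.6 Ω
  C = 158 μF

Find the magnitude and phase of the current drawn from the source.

Step 1 — Angular frequency: ω = 2π·f = 2π·228 = 1433 rad/s.
Step 2 — Component impedances:
  R: Z = R = 68.6 Ω
  C: Z = 1/(jωC) = -j/(ω·C) = 0 - j4.418 Ω
Step 3 — Series combination: Z_total = R + C = 68.6 - j4.418 Ω = 68.74∠-3.7° Ω.
Step 4 — Source phasor: V = 15.6∠135.0° V = -11.03 + j11.03 V.
Step 5 — Ohm's law: I = V / Z_total = (-11.03 + j11.03) / (68.6 - j4.418) = -0.1704 + j0.1498 A.
Step 6 — Convert to polar: |I| = 0.2269 A, ∠I = 138.7°.

I = 0.2269∠138.7° A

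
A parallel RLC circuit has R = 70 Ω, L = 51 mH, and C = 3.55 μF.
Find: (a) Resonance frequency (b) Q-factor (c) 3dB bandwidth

Step 1 — Resonance: ω₀ = 1/√(LC) = 1/√(0.051·3.55e-06) = 2350 rad/s.
Step 2 — f₀ = ω₀/(2π) = 374 Hz.
Step 3 — Parallel Q: Q = R/(ω₀L) = 70/(2350·0.051) = 0.584.
Step 4 — Bandwidth: Δω = ω₀/Q = 4024 rad/s; BW = Δω/(2π) = 640.5 Hz.

(a) f₀ = 374 Hz  (b) Q = 0.584  (c) BW = 640.5 Hz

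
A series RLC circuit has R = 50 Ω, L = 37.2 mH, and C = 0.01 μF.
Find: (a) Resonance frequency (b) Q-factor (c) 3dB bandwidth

Step 1 — Resonance: ω₀ = 1/√(LC) = 1/√(0.0372·1e-08) = 5.185e+04 rad/s.
Step 2 — f₀ = ω₀/(2π) = 8252 Hz.
Step 3 — Series Q: Q = ω₀L/R = 5.185e+04·0.0372/50 = 38.57.
Step 4 — Bandwidth: Δω = ω₀/Q = 1344 rad/s; BW = Δω/(2π) = 213.9 Hz.

(a) f₀ = 8252 Hz  (b) Q = 38.57  (c) BW = 213.9 Hz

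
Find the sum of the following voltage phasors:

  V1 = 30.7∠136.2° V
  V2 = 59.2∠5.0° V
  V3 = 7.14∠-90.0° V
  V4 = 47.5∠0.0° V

Step 1 — Convert each phasor to rectangular form:
  V1 = 30.7·(cos(136.2°) + j·sin(136.2°)) = -22.16 + j21.25 V
  V2 = 59.2·(cos(5.0°) + j·sin(5.0°)) = 58.97 + j5.16 V
  V3 = 7.14·(cos(-90.0°) + j·sin(-90.0°)) = 0 - j7.14 V
  V4 = 47.5·(cos(0.0°) + j·sin(0.0°)) = 47.5 V
Step 2 — Sum components: V_total = 84.32 + j19.27 V.
Step 3 — Convert to polar: |V_total| = 86.49 V, ∠V_total = 12.9°.

V_total = 86.49∠12.9° V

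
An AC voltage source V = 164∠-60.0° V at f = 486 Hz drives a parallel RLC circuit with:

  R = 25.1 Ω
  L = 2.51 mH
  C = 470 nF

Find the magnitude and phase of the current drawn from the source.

Step 1 — Angular frequency: ω = 2π·f = 2π·486 = 3054 rad/s.
Step 2 — Component impedances:
  R: Z = R = 25.1 Ω
  L: Z = jωL = j·3054·0.00251 = 0 + j7.665 Ω
  C: Z = 1/(jωC) = -j/(ω·C) = 0 - j696.8 Ω
Step 3 — Parallel combination: 1/Z_total = 1/R + 1/L + 1/C; Z_total = 2.185 + j7.075 Ω = 7.405∠72.8° Ω.
Step 4 — Source phasor: V = 164∠-60.0° V = 82 - j142 V.
Step 5 — Ohm's law: I = V / Z_total = (82 - j142) / (2.185 + j7.075) = -15.06 - j16.24 A.
Step 6 — Convert to polar: |I| = 22.15 A, ∠I = -132.8°.

I = 22.15∠-132.8° A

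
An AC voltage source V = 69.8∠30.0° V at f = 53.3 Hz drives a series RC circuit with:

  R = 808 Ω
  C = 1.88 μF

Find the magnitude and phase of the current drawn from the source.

Step 1 — Angular frequency: ω = 2π·f = 2π·53.3 = 334.9 rad/s.
Step 2 — Component impedances:
  R: Z = R = 808 Ω
  C: Z = 1/(jωC) = -j/(ω·C) = 0 - j1588 Ω
Step 3 — Series combination: Z_total = R + C = 808 - j1588 Ω = 1782∠-63.0° Ω.
Step 4 — Source phasor: V = 69.8∠30.0° V = 60.45 + j34.9 V.
Step 5 — Ohm's law: I = V / Z_total = (60.45 + j34.9) / (808 - j1588) = -0.002075 + j0.03911 A.
Step 6 — Convert to polar: |I| = 0.03917 A, ∠I = 93.0°.

I = 0.03917∠93.0° A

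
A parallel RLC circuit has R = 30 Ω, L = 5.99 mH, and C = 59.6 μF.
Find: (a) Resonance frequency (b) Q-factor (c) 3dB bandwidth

Step 1 — Resonance: ω₀ = 1/√(LC) = 1/√(0.00599·5.96e-05) = 1674 rad/s.
Step 2 — f₀ = ω₀/(2π) = 266.4 Hz.
Step 3 — Parallel Q: Q = R/(ω₀L) = 30/(1674·0.00599) = 2.992.
Step 4 — Bandwidth: Δω = ω₀/Q = 559.3 rad/s; BW = Δω/(2π) = 89.01 Hz.

(a) f₀ = 266.4 Hz  (b) Q = 2.992  (c) BW = 89.01 Hz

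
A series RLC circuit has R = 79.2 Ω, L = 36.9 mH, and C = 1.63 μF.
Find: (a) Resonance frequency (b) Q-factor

Step 1 — Resonance condition Im(Z)=0 gives ω₀ = 1/√(LC).
Step 2 — ω₀ = 1/√(0.0369·1.63e-06) = 4077 rad/s.
Step 3 — f₀ = ω₀/(2π) = 649 Hz.
Step 4 — Series Q: Q = ω₀L/R = 4077·0.0369/79.2 = 1.9.

(a) f₀ = 649 Hz  (b) Q = 1.9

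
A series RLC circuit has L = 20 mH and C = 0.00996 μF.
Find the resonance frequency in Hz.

Step 1 — Resonance condition Im(Z)=0 gives ω₀ = 1/√(LC).
Step 2 — ω₀ = 1/√(0.02·9.96e-09) = 7.085e+04 rad/s.
Step 3 — f₀ = ω₀/(2π) = 1.128e+04 Hz.

f₀ = 1.128e+04 Hz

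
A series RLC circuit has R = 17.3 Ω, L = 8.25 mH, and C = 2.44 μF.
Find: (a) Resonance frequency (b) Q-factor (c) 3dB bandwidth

Step 1 — Resonance condition Im(Z)=0 gives ω₀ = 1/√(LC).
Step 2 — ω₀ = 1/√(0.00825·2.44e-06) = 7048 rad/s.
Step 3 — f₀ = ω₀/(2π) = 1122 Hz.
Step 4 — Series Q: Q = ω₀L/R = 7048·0.00825/17.3 = 3.361.
Step 5 — 3dB bandwidth: Δω = ω₀/Q = 2097 rad/s; BW = Δω/(2π) = 333.7 Hz.

(a) f₀ = 1122 Hz  (b) Q = 3.361  (c) BW = 333.7 Hz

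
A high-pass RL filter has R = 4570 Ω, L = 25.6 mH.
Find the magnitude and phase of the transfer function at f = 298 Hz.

Step 1 — Angular frequency: ω = 2π·298 = 1872 rad/s.
Step 2 — Transfer function: H(jω) = jωL/(R + jωL).
Step 3 — Numerator jωL = j·47.93; denominator R + jωL = 4570 + j47.93.
Step 4 — H = 0.00011 + j0.01049.
Step 5 — Magnitude: |H| = 0.01049 (-39.6 dB); phase: φ = 89.4°.

|H| = 0.01049 (-39.6 dB), φ = 89.4°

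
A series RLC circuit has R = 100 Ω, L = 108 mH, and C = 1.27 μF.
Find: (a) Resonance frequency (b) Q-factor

Step 1 — Resonance condition Im(Z)=0 gives ω₀ = 1/√(LC).
Step 2 — ω₀ = 1/√(0.108·1.27e-06) = 2700 rad/s.
Step 3 — f₀ = ω₀/(2π) = 429.7 Hz.
Step 4 — Series Q: Q = ω₀L/R = 2700·0.108/100 = 2.916.

(a) f₀ = 429.7 Hz  (b) Q = 2.916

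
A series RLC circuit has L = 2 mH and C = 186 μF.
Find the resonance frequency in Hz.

Step 1 — Resonance condition Im(Z)=0 gives ω₀ = 1/√(LC).
Step 2 — ω₀ = 1/√(0.002·0.000186) = 1640 rad/s.
Step 3 — f₀ = ω₀/(2π) = 260.9 Hz.

f₀ = 260.9 Hz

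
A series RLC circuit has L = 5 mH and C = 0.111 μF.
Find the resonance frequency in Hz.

Step 1 — Resonance condition Im(Z)=0 gives ω₀ = 1/√(LC).
Step 2 — ω₀ = 1/√(0.005·1.11e-07) = 4.245e+04 rad/s.
Step 3 — f₀ = ω₀/(2π) = 6756 Hz.

f₀ = 6756 Hz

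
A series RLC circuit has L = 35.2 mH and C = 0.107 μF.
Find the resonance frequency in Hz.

Step 1 — Resonance condition Im(Z)=0 gives ω₀ = 1/√(LC).
Step 2 — ω₀ = 1/√(0.0352·1.07e-07) = 1.629e+04 rad/s.
Step 3 — f₀ = ω₀/(2π) = 2593 Hz.

f₀ = 2593 Hz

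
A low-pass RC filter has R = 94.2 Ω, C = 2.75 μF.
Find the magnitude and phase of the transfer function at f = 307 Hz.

Step 1 — Angular frequency: ω = 2π·307 = 1929 rad/s.
Step 2 — Transfer function: H(jω) = 1/(1 + jωRC).
Step 3 — Denominator: 1 + jωRC = 1 + j·1929·94.2·2.75e-06 = 1 + j0.4997.
Step 4 — H = 0.8002 - j0.3999.
Step 5 — Magnitude: |H| = 0.8945 (-1.0 dB); phase: φ = -26.6°.

|H| = 0.8945 (-1.0 dB), φ = -26.6°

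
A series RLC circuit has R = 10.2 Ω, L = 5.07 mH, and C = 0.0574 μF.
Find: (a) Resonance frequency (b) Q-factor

Step 1 — Resonance condition Im(Z)=0 gives ω₀ = 1/√(LC).
Step 2 — ω₀ = 1/√(0.00507·5.74e-08) = 5.862e+04 rad/s.
Step 3 — f₀ = ω₀/(2π) = 9330 Hz.
Step 4 — Series Q: Q = ω₀L/R = 5.862e+04·0.00507/10.2 = 29.14.

(a) f₀ = 9330 Hz  (b) Q = 29.14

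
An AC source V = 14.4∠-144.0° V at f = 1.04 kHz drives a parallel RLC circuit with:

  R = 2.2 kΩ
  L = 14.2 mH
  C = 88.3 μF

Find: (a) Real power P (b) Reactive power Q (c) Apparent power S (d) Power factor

Step 1 — Angular frequency: ω = 2π·f = 2π·1040 = 6535 rad/s.
Step 2 — Component impedances:
  R: Z = R = 2200 Ω
  L: Z = jωL = j·6535·0.0142 = 0 + j92.79 Ω
  C: Z = 1/(jωC) = -j/(ω·C) = 0 - j1.733 Ω
Step 3 — Parallel combination: 1/Z_total = 1/R + 1/L + 1/C; Z_total = 0.001418 - j1.766 Ω = 1.766∠-90.0° Ω.
Step 4 — Source phasor: V = 14.4∠-144.0° V = -11.65 - j8.464 V.
Step 5 — Current: I = V / Z = 4.787 - j6.6 A = 8.154∠-54.0° A.
Step 6 — Complex power: S = V·I* = 0.09425 - j117.4 VA.
Step 7 — Real power: P = Re(S) = 0.09425 W.
Step 8 — Reactive power: Q = Im(S) = -117.4 VAR.
Step 9 — Apparent power: |S| = 117.4 VA.
Step 10 — Power factor: PF = P/|S| = 0.0008028 (leading).

(a) P = 0.09425 W  (b) Q = -117.4 VAR  (c) S = 117.4 VA  (d) PF = 0.0008028 (leading)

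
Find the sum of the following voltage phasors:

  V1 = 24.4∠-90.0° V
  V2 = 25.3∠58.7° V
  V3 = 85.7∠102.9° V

Step 1 — Convert each phasor to rectangular form:
  V1 = 24.4·(cos(-90.0°) + j·sin(-90.0°)) = 0 - j24.4 V
  V2 = 25.3·(cos(58.7°) + j·sin(58.7°)) = 13.14 + j21.62 V
  V3 = 85.7·(cos(102.9°) + j·sin(102.9°)) = -19.13 + j83.54 V
Step 2 — Sum components: V_total = -5.989 + j80.75 V.
Step 3 — Convert to polar: |V_total| = 80.98 V, ∠V_total = 94.2°.

V_total = 80.98∠94.2° V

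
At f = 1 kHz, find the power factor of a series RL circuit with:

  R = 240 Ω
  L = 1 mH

Step 1 — Angular frequency: ω = 2π·f = 2π·1000 = 6283 rad/s.
Step 2 — Component impedances:
  R: Z = R = 240 Ω
  L: Z = jωL = j·6283·0.001 = 0 + j6.283 Ω
Step 3 — Series combination: Z_total = R + L = 240 + j6.283 Ω = 240.1∠1.5° Ω.
Step 4 — Power factor: PF = cos(φ) = Re(Z)/|Z| = 240/240.08 = 0.9997.
Step 5 — Type: Im(Z) = 6.283 ⇒ lagging (phase φ = 1.5°).

PF = 0.9997 (lagging, φ = 1.5°)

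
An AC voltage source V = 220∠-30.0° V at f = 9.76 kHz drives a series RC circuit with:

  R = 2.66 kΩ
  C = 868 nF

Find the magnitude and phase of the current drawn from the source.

Step 1 — Angular frequency: ω = 2π·f = 2π·9760 = 6.132e+04 rad/s.
Step 2 — Component impedances:
  R: Z = R = 2660 Ω
  C: Z = 1/(jωC) = -j/(ω·C) = 0 - j18.79 Ω
Step 3 — Series combination: Z_total = R + C = 2660 - j18.79 Ω = 2660∠-0.4° Ω.
Step 4 — Source phasor: V = 220∠-30.0° V = 190.5 - j110 V.
Step 5 — Ohm's law: I = V / Z_total = (190.5 - j110) / (2660 - j18.79) = 0.07191 - j0.04085 A.
Step 6 — Convert to polar: |I| = 0.0827 A, ∠I = -29.6°.

I = 0.0827∠-29.6° A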